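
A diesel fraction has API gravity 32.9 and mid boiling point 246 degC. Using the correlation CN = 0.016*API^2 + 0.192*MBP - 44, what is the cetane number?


CN = 0.016 * 32.9^2 + 0.192 * 246 - 44
CN = 17.31856 + 47.232 - 44 = 20.55056

20.55056


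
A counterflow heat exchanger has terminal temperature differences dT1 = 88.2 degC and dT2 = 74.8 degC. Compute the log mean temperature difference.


LMTD = (dT1 - dT2) / ln(dT1/dT2)
= (88.2 - 74.8) / ln(88.2 / 74.8) = 13.4 / 0.164789 = 81.32

81.32 degC


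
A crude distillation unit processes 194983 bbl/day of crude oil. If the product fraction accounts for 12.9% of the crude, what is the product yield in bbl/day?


Crude throughput = 194983 bbl/day
Fraction yield = 12.9%
yield = throughput * fraction / 100
yield = 194983 * 12.9 / 100 = 25152.807

25152.807 bbl/day


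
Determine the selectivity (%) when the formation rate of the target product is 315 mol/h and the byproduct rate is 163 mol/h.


Selectivity = desired / (desired + undesired) * 100
Total products = 315 + 163 = 478 mol/h
S = 315 / 478 * 100
= 0.6590 * 100
= 65.90 %

65.90 %


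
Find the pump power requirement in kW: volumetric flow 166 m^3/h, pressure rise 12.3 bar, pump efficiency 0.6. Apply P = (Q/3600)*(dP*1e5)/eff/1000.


Q = 166 / 3600 = 0.0461111 m^3/s
P = 0.0461111 * (12.3 * 1e5) / 0.6 / 1000 = 94.53

94.53 kW


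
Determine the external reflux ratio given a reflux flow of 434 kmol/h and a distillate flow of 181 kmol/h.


Reflux ratio definition: R = L / D (liquid returned / distillate withdrawn)
L = 434 kmol/h, D = 181 kmol/h
R = 434 / 181 = 2.398

2.398


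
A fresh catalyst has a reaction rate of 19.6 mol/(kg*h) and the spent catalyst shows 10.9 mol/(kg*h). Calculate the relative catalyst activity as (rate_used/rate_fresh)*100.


Activity (%) = (rate_used / rate_fresh) * 100
rate_used = 10.9, rate_fresh = 19.6
= (10.9 / 19.6) * 100
= 0.5561 * 100 = 55.61

55.61 %


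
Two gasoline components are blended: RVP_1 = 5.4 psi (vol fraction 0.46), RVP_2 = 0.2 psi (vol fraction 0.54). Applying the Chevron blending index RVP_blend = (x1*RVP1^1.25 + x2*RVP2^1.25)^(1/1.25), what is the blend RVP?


Chevron index: RVP_blend = (sum xi*RVPi^1.25)^(1/1.25)
RVP^1.25 terms: 0.46 * 5.4^1.25 + 0.54 * 0.2^1.25 = 3.85883
RVP_blend = 3.85883^(1/1.25) = 2.946

2.946 psi


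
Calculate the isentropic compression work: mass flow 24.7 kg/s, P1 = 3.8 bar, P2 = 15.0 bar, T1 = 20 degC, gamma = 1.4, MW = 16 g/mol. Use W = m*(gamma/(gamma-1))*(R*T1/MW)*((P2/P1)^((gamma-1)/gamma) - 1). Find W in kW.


Isentropic work: W = m*(gamma/(gamma-1))*(R*T1/MW)*((P2/P1)^((gamma-1)/gamma) - 1)
T1 = 20 + 273.15 = 293.15 K
Pressure ratio = 15.0 / 3.8 = 3.94737
Exponent = (1.4 - 1)/1.4 = 0.285714
(P2/P1)^exp - 1 = 3.94737^0.285714 - 1 = 0.480381
W = 24.7 * 1.4 / 0.4 * 8.314 * 293.15 / 16 * 0.480381 = 6326

6326 kW


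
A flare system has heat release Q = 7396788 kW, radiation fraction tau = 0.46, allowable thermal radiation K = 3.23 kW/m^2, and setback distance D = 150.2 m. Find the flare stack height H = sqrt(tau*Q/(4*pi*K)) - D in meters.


tau*Q/(4*pi*K) = 0.46 * 7396788 / (4 * pi * 3.23) = 83827.9
sqrt(83827.9) = 289.53
H = 289.53 - 150.2 = 139.3

139.3 m


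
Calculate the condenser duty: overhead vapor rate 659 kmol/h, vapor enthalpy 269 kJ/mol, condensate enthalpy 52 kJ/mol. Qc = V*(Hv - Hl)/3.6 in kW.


Qc = 659 * (269 - 52) / 3.6 = 659 * 217 / 3.6 = 39720

39720 kW


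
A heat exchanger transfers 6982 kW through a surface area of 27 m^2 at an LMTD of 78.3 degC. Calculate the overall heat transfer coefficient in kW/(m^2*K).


From Q = U*A*LMTD, U = Q / (A * LMTD)
U = 6982 / (27 * 78.3) = 6982 / 2114.1 = 3.303

3.303 kW/(m^2*K)


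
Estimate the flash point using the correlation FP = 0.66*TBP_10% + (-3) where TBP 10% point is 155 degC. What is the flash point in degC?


FP = 0.66 * 155 + (-3) = 99.3

99.3 degC


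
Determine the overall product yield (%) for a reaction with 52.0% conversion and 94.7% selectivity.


Overall yield = conversion (%) * selectivity (%) / 100
Conversion = 52.0%, Selectivity = 94.7%
Y = 52.0 * 94.7 / 100
= 49.244 %

49.244 %


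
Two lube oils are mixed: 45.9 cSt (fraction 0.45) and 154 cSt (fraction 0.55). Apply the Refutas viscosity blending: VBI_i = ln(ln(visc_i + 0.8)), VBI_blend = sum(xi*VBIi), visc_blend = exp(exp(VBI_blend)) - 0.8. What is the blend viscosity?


Refutas method: VBN_i = 14.534*ln(ln(visc_i + 0.8)) + 10.975, blended linearly by mass fraction; since VBN is linear in VBI_i = ln(ln(visc_i + 0.8)) and the fractions sum to 1, blend VBI directly: visc = exp(exp(VBI_blend)) - 0.8
VBI_1 = ln(ln(45.9 + 0.8)) = 1.34645
VBI_2 = ln(ln(154 + 0.8)) = 1.61783
VBI_blend = 0.45 * 1.34645 + 0.55 * 1.61783 = 1.49571
visc_blend = exp(exp(1.49571)) - 0.8 = 85.90

85.90 cSt


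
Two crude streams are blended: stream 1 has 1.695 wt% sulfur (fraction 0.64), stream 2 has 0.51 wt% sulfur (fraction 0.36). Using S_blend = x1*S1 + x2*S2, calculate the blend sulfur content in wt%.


Linear sulfur blending: S_blend = x1*S1 + x2*S2
Contribution 1: 0.64 * 1.695 = 1.0848 wt%
Contribution 2: 0.36 * 0.51 = 0.1836 wt%
S_blend = 1.0848 + 0.1836 = 1.2684

1.2684 wt%


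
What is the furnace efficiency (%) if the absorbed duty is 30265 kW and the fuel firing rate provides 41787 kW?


Furnace efficiency = Q_absorbed / Q_fuel * 100
= 30265 / 41787 * 100 = 72.43

72.43 %


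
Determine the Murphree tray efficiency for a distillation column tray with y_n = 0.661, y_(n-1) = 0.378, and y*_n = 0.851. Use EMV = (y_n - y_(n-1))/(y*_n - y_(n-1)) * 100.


Murphree vapor efficiency: EMV = (y_n - y_(n-1)) / (y*_n - y_(n-1)) * 100
EMV = (0.661 - 0.378) / (0.851 - 0.378) * 100 = 0.283 / 0.473 * 100 = 59.83

59.83 %


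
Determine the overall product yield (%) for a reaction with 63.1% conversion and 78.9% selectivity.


Overall yield = conversion (%) * selectivity (%) / 100
Conversion = 63.1%, Selectivity = 78.9%
Y = 63.1 * 78.9 / 100
= 49.7859 %

49.7859 %


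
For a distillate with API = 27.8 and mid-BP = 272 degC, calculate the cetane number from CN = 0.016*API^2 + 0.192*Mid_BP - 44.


CN = 0.016 * 27.8^2 + 0.192 * 272 - 44
CN = 12.36544 + 52.224 - 44 = 20.58944

20.58944


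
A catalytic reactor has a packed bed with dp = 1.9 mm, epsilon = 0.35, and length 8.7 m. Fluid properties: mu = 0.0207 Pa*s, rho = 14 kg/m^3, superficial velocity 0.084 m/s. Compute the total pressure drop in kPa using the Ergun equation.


dp = 1.9 mm = 0.0019 m
Viscous term = 150*0.0207*0.084*(1-0.35)^2 / (0.0019^2*0.35^3) = 711961
Inertial term = 1.75*14*0.084^2*(1-0.35) / (0.0019*0.35^3) = 1379.37
dP/L = 711961 + 1379.37 = 713340 Pa/m
dP = 713340 * 8.7 / 1000 = 6206 kPa

6206 kPa


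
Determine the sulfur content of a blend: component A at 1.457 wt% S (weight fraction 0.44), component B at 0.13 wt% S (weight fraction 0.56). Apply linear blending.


Linear sulfur blending: S_blend = x1*S1 + x2*S2
Contribution 1: 0.44 * 1.457 = 0.64108 wt%
Contribution 2: 0.56 * 0.13 = 0.0728 wt%
S_blend = 0.64108 + 0.0728 = 0.71388

0.71388 wt%


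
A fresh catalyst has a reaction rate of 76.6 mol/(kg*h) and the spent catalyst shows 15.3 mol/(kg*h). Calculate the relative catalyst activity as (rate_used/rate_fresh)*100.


Activity (%) = (rate_used / rate_fresh) * 100
rate_used = 15.3, rate_fresh = 76.6
= (15.3 / 76.6) * 100
= 0.1997 * 100 = 19.97

19.97 %


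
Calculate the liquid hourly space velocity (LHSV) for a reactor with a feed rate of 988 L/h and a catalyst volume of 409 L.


LHSV = volumetric feed rate / catalyst volume
= 988 L/h / 409 L
= 2.416 h^-1

2.416 h^-1


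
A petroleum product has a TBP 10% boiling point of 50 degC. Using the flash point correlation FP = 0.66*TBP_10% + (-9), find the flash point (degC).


FP = 0.66 * 50 + (-9) = 24

24 degC


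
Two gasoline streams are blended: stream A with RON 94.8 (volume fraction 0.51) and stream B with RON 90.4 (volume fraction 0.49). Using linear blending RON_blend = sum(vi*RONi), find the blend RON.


Linear blending: RON_blend = sum(vi * RONi)
Contribution 1: 0.51 * 94.8 = 48.348
Contribution 2: 0.49 * 90.4 = 44.296
RON_blend = 48.348 + 44.296 = 92.644

92.644


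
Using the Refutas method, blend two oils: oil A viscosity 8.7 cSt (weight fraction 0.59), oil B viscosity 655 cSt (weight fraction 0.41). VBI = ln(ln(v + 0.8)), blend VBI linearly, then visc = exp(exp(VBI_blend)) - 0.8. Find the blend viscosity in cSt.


Refutas method: VBN_i = 14.534*ln(ln(visc_i + 0.8)) + 10.975, blended linearly by mass fraction; since VBN is linear in VBI_i = ln(ln(visc_i + 0.8)) and the fractions sum to 1, blend VBI directly: visc = exp(exp(VBI_blend)) - 0.8
VBI_1 = ln(ln(8.7 + 0.8)) = 0.811504
VBI_2 = ln(ln(655 + 0.8)) = 1.86962
VBI_blend = 0.59 * 0.811504 + 0.41 * 1.86962 = 1.24533
visc_blend = exp(exp(1.24533)) - 0.8 = 31.47

31.47 cSt


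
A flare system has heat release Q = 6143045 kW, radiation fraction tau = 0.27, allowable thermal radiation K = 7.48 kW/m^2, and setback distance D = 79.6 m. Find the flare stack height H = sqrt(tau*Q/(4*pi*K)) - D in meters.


tau*Q/(4*pi*K) = 0.27 * 6143045 / (4 * pi * 7.48) = 17645.6
sqrt(17645.6) = 132.837
H = 132.837 - 79.6 = 53.24

53.24 m


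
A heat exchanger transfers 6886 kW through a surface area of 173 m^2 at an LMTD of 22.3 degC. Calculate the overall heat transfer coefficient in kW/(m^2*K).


From Q = U*A*LMTD, U = Q / (A * LMTD)
U = 6886 / (173 * 22.3) = 6886 / 3857.9 = 1.785

1.785 kW/(m^2*K)


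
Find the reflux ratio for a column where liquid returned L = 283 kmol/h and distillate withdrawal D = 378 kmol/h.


Reflux ratio definition: R = L / D (liquid returned / distillate withdrawn)
L = 283 kmol/h, D = 378 kmol/h
R = 283 / 378 = 0.7487

0.7487


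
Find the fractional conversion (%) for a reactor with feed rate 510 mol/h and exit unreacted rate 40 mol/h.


X = (F_in - F_out) / F_in * 100
Moles reacted = 510 - 40 = 470
X = 470 / 510 * 100
= 0.9216 * 100
= 92.16 %

92.16 %


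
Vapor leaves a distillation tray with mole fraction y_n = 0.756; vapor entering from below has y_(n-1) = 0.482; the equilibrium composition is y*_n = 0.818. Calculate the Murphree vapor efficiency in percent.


Murphree vapor efficiency: EMV = (y_n - y_(n-1)) / (y*_n - y_(n-1)) * 100
EMV = (0.756 - 0.482) / (0.818 - 0.482) * 100 = 0.274 / 0.336 * 100 = 81.55

81.55 %


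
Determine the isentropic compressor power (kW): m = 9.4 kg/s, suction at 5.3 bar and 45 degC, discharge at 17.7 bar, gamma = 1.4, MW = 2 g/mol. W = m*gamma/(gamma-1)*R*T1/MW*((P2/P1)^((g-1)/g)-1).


Isentropic work: W = m*(gamma/(gamma-1))*(R*T1/MW)*((P2/P1)^((gamma-1)/gamma) - 1)
T1 = 45 + 273.15 = 318.15 K
Pressure ratio = 17.7 / 5.3 = 3.33962
Exponent = (1.4 - 1)/1.4 = 0.285714
(P2/P1)^exp - 1 = 3.33962^0.285714 - 1 = 0.411327
W = 9.4 * 1.4 / 0.4 * 8.314 * 318.15 / 2 * 0.411327 = 17900

17900 kW


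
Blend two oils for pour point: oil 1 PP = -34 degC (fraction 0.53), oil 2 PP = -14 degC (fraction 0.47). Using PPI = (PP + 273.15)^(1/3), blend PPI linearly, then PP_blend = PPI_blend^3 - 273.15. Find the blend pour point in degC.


PPI_1 = (-34 + 273.15)^(1/3) = 6.20712
PPI_2 = (-14 + 273.15)^(1/3) = 6.375541
PPI_blend = 0.53 * 6.20712 + 0.47 * 6.375541 = 6.286278
PP_blend = 6.286278^3 - 273.15 = 248.4167 - 273.15 = -24.73

-24.73 degC


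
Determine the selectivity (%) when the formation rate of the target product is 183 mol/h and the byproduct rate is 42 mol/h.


Selectivity = desired / (desired + undesired) * 100
Total products = 183 + 42 = 225 mol/h
S = 183 / 225 * 100
= 0.8133 * 100
= 81.33 %

81.33 %


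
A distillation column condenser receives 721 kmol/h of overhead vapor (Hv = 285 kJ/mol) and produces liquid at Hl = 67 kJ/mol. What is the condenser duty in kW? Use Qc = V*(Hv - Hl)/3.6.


Qc = 721 * (285 - 67) / 3.6 = 721 * 218 / 3.6 = 43660

43660 kW


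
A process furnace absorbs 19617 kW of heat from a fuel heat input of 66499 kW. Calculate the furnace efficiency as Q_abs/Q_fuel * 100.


Furnace efficiency = Q_absorbed / Q_fuel * 100
= 19617 / 66499 * 100 = 29.50

29.50 %


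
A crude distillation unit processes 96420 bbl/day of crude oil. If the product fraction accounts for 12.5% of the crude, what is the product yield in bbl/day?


Crude throughput = 96420 bbl/day
Fraction yield = 12.5%
yield = throughput * fraction / 100
yield = 96420 * 12.5 / 100 = 12052.5

12052.5 bbl/day


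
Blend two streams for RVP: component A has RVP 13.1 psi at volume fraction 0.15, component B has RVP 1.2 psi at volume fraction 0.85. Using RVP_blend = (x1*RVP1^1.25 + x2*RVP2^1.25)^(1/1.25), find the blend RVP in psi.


Chevron index: RVP_blend = (sum xi*RVPi^1.25)^(1/1.25)
RVP^1.25 terms: 0.15 * 13.1^1.25 + 0.85 * 1.2^1.25 = 4.80592
RVP_blend = 4.80592^(1/1.25) = 3.511

3.511 psi


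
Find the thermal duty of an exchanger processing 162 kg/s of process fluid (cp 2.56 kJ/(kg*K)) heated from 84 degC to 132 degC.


Q = m_dot * cp * delta_T
delta_T = 132 - 84 = 48 K
Q = 162 * 2.56 * 48
= 414.72 * 48
= 19906.56 kW

19906.56 kW


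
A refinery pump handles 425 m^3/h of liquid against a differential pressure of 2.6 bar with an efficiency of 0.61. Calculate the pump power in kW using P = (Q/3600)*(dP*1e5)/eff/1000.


Q = 425 / 3600 = 0.118056 m^3/s
P = 0.118056 * (2.6 * 1e5) / 0.61 / 1000 = 50.32

50.32 kW


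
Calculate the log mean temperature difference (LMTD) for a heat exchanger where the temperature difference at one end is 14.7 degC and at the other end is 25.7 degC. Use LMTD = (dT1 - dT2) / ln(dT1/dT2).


LMTD = (dT1 - dT2) / ln(dT1/dT2)
= (14.7 - 25.7) / ln(14.7 / 25.7) = -11 / -0.558643 = 19.69

19.69 degC


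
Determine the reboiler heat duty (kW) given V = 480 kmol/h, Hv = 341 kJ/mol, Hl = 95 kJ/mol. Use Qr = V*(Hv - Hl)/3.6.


Qr = 480 * (341 - 95) / 3.6 = 480 * 246 / 3.6 = 32800

32800 kW


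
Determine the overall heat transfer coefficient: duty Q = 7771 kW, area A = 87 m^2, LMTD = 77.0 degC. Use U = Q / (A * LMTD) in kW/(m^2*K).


From Q = U*A*LMTD, U = Q / (A * LMTD)
U = 7771 / (87 * 77.0) = 7771 / 6699 = 1.160

1.160 kW/(m^2*K)


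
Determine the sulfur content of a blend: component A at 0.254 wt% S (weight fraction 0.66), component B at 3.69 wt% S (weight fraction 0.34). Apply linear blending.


Linear sulfur blending: S_blend = x1*S1 + x2*S2
Contribution 1: 0.66 * 0.254 = 0.16764 wt%
Contribution 2: 0.34 * 3.69 = 1.2546 wt%
S_blend = 0.16764 + 1.2546 = 1.42224

1.42224 wt%


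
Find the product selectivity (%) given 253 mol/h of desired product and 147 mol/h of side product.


Selectivity = desired / (desired + undesired) * 100
Total products = 253 + 147 = 400 mol/h
S = 253 / 400 * 100
= 0.6325 * 100
= 63.25 %

63.25 %


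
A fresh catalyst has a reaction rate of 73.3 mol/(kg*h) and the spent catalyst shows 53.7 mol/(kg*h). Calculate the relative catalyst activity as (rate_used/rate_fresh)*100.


Activity (%) = (rate_used / rate_fresh) * 100
rate_used = 53.7, rate_fresh = 73.3
= (53.7 / 73.3) * 100
= 0.7326 * 100 = 73.26

73.26 %


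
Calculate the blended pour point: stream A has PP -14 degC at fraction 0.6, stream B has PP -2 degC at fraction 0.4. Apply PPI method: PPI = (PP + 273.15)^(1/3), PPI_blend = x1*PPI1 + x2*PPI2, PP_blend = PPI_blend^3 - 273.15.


PPI_1 = (-14 + 273.15)^(1/3) = 6.375541
PPI_2 = (-2 + 273.15)^(1/3) = 6.472467
PPI_blend = 0.6 * 6.375541 + 0.4 * 6.472467 = 6.414311
PP_blend = 6.414311^3 - 273.15 = 263.9065 - 273.15 = -9.24

-9.24 degC


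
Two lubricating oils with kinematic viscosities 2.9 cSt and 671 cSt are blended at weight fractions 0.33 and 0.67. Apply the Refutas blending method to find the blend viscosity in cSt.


Refutas method: VBN_i = 14.534*ln(ln(visc_i + 0.8)) + 10.975, blended linearly by mass fraction; since VBN is linear in VBI_i = ln(ln(visc_i + 0.8)) and the fractions sum to 1, blend VBI directly: visc = exp(exp(VBI_blend)) - 0.8
VBI_1 = ln(ln(2.9 + 0.8)) = 0.268754
VBI_2 = ln(ln(671 + 0.8)) = 1.87333
VBI_blend = 0.33 * 0.268754 + 0.67 * 1.87333 = 1.34382
visc_blend = exp(exp(1.34382)) - 0.8 = 45.43

45.43 cSt


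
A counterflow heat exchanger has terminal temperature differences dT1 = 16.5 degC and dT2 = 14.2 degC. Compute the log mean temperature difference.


LMTD = (dT1 - dT2) / ln(dT1/dT2)
= (16.5 - 14.2) / ln(16.5 / 14.2) = 2.3 / 0.150118 = 15.32

15.32 degC


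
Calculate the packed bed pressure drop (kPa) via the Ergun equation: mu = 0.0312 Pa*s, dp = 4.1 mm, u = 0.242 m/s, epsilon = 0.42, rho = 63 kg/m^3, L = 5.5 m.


dp = 4.1 mm = 0.0041 m
Viscous term = 150*0.0312*0.242*(1-0.42)^2 / (0.0041^2*0.42^3) = 305916
Inertial term = 1.75*63*0.242^2*(1-0.42) / (0.0041*0.42^3) = 12328.4
dP/L = 305916 + 12328.4 = 318244 Pa/m
dP = 318244 * 5.5 / 1000 = 1750 kPa

1750 kPa


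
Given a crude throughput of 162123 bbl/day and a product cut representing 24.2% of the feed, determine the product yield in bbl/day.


Crude throughput = 162123 bbl/day
Fraction yield = 24.2%
yield = throughput * fraction / 100
yield = 162123 * 24.2 / 100 = 39233.766

39233.766 bbl/day


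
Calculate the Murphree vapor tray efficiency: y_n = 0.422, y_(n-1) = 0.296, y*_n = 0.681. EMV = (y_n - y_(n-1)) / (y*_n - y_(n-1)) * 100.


Murphree vapor efficiency: EMV = (y_n - y_(n-1)) / (y*_n - y_(n-1)) * 100
EMV = (0.422 - 0.296) / (0.681 - 0.296) * 100 = 0.126 / 0.385 * 100 = 32.73

32.73 %


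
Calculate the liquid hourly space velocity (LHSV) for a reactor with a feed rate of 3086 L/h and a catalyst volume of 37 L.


LHSV = volumetric feed rate / catalyst volume
= 3086 L/h / 37 L
= 83.41 h^-1

83.41 h^-1


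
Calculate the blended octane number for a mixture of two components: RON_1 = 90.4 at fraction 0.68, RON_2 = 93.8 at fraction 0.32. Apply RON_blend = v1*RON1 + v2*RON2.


Linear blending: RON_blend = sum(vi * RONi)
Contribution 1: 0.68 * 90.4 = 61.472
Contribution 2: 0.32 * 93.8 = 30.016
RON_blend = 61.472 + 30.016 = 91.488

91.488


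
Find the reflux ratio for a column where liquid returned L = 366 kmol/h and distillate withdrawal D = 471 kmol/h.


Reflux ratio definition: R = L / D (liquid returned / distillate withdrawn)
L = 366 kmol/h, D = 471 kmol/h
R = 366 / 471 = 0.7771

0.7771


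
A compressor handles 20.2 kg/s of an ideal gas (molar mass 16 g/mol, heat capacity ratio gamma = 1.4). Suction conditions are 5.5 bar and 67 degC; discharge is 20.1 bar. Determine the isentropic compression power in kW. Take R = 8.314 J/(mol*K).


Isentropic work: W = m*(gamma/(gamma-1))*(R*T1/MW)*((P2/P1)^((gamma-1)/gamma) - 1)
T1 = 67 + 273.15 = 340.15 K
Pressure ratio = 20.1 / 5.5 = 3.65455
Exponent = (1.4 - 1)/1.4 = 0.285714
(P2/P1)^exp - 1 = 3.65455^0.285714 - 1 = 0.448137
W = 20.2 * 1.4 / 0.4 * 8.314 * 340.15 / 16 * 0.448137 = 5600

5600 kW


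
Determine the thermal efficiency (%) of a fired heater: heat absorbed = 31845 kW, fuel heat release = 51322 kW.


Furnace efficiency = Q_absorbed / Q_fuel * 100
= 31845 / 51322 * 100 = 62.05

62.05 %


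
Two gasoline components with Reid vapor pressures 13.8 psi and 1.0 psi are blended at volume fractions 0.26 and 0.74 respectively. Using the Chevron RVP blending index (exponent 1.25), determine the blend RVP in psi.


Chevron index: RVP_blend = (sum xi*RVPi^1.25)^(1/1.25)
RVP^1.25 terms: 0.26 * 13.8^1.25 + 0.74 * 1.0^1.25 = 7.65548
RVP_blend = 7.65548^(1/1.25) = 5.095

5.095 psi


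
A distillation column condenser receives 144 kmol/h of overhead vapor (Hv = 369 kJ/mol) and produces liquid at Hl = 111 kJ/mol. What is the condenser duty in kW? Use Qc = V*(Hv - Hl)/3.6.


Qc = 144 * (369 - 111) / 3.6 = 144 * 258 / 3.6 = 10320

10320 kW


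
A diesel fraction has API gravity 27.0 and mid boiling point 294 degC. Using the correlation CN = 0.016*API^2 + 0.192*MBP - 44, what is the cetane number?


CN = 0.016 * 27.0^2 + 0.192 * 294 - 44
CN = 11.664 + 56.448 - 44 = 24.112

24.112


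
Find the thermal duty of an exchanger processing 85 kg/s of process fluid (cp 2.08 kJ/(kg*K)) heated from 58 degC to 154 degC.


Q = m_dot * cp * delta_T
delta_T = 154 - 58 = 96 K
Q = 85 * 2.08 * 96
= 176.8 * 96
= 16972.8 kW

16972.8 kW


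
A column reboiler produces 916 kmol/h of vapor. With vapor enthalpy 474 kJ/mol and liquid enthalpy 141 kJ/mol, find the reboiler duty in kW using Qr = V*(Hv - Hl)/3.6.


Qr = 916 * (474 - 141) / 3.6 = 916 * 333 / 3.6 = 84730

84730 kW


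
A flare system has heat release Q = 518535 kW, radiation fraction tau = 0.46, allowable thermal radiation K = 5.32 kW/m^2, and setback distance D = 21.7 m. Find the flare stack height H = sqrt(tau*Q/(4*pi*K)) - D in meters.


tau*Q/(4*pi*K) = 0.46 * 518535 / (4 * pi * 5.32) = 3567.91
sqrt(3567.91) = 59.732
H = 59.732 - 21.7 = 38.03

38.03 m


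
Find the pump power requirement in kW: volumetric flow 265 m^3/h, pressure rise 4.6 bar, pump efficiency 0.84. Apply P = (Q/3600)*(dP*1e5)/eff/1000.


Q = 265 / 3600 = 0.0736111 m^3/s
P = 0.0736111 * (4.6 * 1e5) / 0.84 / 1000 = 40.31

40.31 kW


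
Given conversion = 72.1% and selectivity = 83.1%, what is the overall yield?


Overall yield = conversion (%) * selectivity (%) / 100
Conversion = 72.1%, Selectivity = 83.1%
Y = 72.1 * 83.1 / 100
= 59.9151 %

59.9151 %


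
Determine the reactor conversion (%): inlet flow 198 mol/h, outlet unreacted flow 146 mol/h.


X = (F_in - F_out) / F_in * 100
Moles reacted = 198 - 146 = 52
X = 52 / 198 * 100
= 0.2626 * 100
= 26.26 %

26.26 %


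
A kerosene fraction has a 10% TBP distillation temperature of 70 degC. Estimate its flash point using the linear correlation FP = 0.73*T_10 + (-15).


FP = 0.73 * 70 + (-15) = 36.1

36.1 degC


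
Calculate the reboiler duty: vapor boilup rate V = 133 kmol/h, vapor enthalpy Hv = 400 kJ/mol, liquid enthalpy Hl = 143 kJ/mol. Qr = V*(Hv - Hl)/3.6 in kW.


Qr = 133 * (400 - 143) / 3.6 = 133 * 257 / 3.6 = 9495

9495 kW


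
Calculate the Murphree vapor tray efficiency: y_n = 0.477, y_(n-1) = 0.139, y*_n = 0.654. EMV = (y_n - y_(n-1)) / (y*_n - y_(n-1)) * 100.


Murphree vapor efficiency: EMV = (y_n - y_(n-1)) / (y*_n - y_(n-1)) * 100
EMV = (0.477 - 0.139) / (0.654 - 0.139) * 100 = 0.338 / 0.515 * 100 = 65.63

65.63 %


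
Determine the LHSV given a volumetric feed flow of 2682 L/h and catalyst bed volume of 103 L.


LHSV = volumetric feed rate / catalyst volume
= 2682 L/h / 103 L
= 26.04 h^-1

26.04 h^-1


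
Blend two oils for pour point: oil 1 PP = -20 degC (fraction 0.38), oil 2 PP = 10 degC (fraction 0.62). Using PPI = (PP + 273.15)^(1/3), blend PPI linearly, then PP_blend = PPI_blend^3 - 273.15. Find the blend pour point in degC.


PPI_1 = (-20 + 273.15)^(1/3) = 6.325953
PPI_2 = (10 + 273.15)^(1/3) = 6.566574
PPI_blend = 0.38 * 6.325953 + 0.62 * 6.566574 = 6.475138
PP_blend = 6.475138^3 - 273.15 = 271.4858 - 273.15 = -1.66

-1.66 degC


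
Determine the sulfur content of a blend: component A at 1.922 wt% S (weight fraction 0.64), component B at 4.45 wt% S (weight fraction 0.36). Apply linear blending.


Linear sulfur blending: S_blend = x1*S1 + x2*S2
Contribution 1: 0.64 * 1.922 = 1.23008 wt%
Contribution 2: 0.36 * 4.45 = 1.602 wt%
S_blend = 1.23008 + 1.602 = 2.83208

2.83208 wt%


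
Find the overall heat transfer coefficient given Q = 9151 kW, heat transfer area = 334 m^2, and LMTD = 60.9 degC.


From Q = U*A*LMTD, U = Q / (A * LMTD)
U = 9151 / (334 * 60.9) = 9151 / 20340.6 = 0.4499

0.4499 kW/(m^2*K)


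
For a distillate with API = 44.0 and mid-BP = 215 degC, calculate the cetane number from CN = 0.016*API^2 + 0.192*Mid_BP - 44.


CN = 0.016 * 44.0^2 + 0.192 * 215 - 44
CN = 30.976 + 41.28 - 44 = 28.256

28.256


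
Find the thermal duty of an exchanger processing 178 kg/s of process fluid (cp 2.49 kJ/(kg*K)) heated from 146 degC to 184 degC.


Q = m_dot * cp * delta_T
delta_T = 184 - 146 = 38 K
Q = 178 * 2.49 * 38
= 443.22 * 38
= 16842.36 kW

16842.36 kW


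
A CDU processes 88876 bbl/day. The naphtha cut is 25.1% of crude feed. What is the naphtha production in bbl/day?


Crude throughput = 88876 bbl/day
Fraction yield = 25.1%
yield = throughput * fraction / 100
yield = 88876 * 25.1 / 100 = 22307.876

22307.876 bbl/day


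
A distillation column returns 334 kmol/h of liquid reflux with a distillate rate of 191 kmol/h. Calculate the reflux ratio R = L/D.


Reflux ratio definition: R = L / D (liquid returned / distillate withdrawn)
L = 334 kmol/h, D = 191 kmol/h
R = 334 / 191 = 1.749

1.749


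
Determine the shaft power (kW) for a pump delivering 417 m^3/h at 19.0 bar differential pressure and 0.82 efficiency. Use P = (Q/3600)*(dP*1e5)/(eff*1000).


Q = 417 / 3600 = 0.115833 m^3/s
P = 0.115833 * (19.0 * 1e5) / 0.82 / 1000 = 268.4

268.4 kW


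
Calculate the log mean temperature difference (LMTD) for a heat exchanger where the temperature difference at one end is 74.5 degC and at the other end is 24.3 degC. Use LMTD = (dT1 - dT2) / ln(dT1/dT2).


LMTD = (dT1 - dT2) / ln(dT1/dT2)
= (74.5 - 24.3) / ln(74.5 / 24.3) = 50.2 / 1.12032 = 44.81

44.81 degC


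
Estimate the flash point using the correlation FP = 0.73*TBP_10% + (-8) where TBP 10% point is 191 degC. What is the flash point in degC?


FP = 0.73 * 191 + (-8) = 131.43

131.43 degC


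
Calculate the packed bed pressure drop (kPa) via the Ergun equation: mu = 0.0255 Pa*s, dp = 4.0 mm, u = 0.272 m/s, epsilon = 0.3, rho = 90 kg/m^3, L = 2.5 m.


dp = 4.0 mm = 0.004 m
Viscous term = 150*0.0255*0.272*(1-0.3)^2 / (0.004^2*0.3^3) = 1180080
Inertial term = 1.75*90*0.272^2*(1-0.3) / (0.004*0.3^3) = 75525.3
dP/L = 1180080 + 75525.3 = 1255610 Pa/m
dP = 1255610 * 2.5 / 1000 = 3139 kPa

3139 kPa


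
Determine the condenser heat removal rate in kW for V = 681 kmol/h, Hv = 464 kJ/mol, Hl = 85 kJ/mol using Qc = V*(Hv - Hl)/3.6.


Qc = 681 * (464 - 85) / 3.6 = 681 * 379 / 3.6 = 71690

71690 kW


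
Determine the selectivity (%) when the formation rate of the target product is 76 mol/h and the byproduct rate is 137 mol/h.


Selectivity = desired / (desired + undesired) * 100
Total products = 76 + 137 = 213 mol/h
S = 76 / 213 * 100
= 0.3568 * 100
= 35.68 %

35.68 %


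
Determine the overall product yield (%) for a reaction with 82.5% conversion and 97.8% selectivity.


Overall yield = conversion (%) * selectivity (%) / 100
Conversion = 82.5%, Selectivity = 97.8%
Y = 82.5 * 97.8 / 100
= 80.685 %

80.685 %


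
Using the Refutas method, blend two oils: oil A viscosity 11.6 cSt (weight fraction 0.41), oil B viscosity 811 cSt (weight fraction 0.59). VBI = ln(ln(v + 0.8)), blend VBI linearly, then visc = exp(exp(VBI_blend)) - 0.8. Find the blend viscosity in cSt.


Refutas method: VBN_i = 14.534*ln(ln(visc_i + 0.8)) + 10.975, blended linearly by mass fraction; since VBN is linear in VBI_i = ln(ln(visc_i + 0.8)) and the fractions sum to 1, blend VBI directly: visc = exp(exp(VBI_blend)) - 0.8
VBI_1 = ln(ln(11.6 + 0.8)) = 0.923344
VBI_2 = ln(ln(811 + 0.8)) = 1.902
VBI_blend = 0.41 * 0.923344 + 0.59 * 1.902 = 1.50075
visc_blend = exp(exp(1.50075)) - 0.8 = 87.88

87.88 cSt


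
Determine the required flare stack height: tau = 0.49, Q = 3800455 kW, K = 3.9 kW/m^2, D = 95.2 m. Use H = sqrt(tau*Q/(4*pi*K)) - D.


tau*Q/(4*pi*K) = 0.49 * 3800455 / (4 * pi * 3.9) = 37997.7
sqrt(37997.7) = 194.93
H = 194.93 - 95.2 = 99.73

99.73 m


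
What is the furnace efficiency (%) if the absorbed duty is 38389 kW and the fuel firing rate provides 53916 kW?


Furnace efficiency = Q_absorbed / Q_fuel * 100
= 38389 / 53916 * 100 = 71.20

71.20 %


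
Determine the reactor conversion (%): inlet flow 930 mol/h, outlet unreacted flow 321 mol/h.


X = (F_in - F_out) / F_in * 100
Moles reacted = 930 - 321 = 609
X = 609 / 930 * 100
= 0.6548 * 100
= 65.48 %

65.48 %


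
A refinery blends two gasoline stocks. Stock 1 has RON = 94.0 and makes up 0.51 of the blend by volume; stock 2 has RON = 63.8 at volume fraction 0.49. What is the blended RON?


Linear blending: RON_blend = sum(vi * RONi)
Contribution 1: 0.51 * 94.0 = 47.94
Contribution 2: 0.49 * 63.8 = 31.262
RON_blend = 47.94 + 31.262 = 79.202

79.202


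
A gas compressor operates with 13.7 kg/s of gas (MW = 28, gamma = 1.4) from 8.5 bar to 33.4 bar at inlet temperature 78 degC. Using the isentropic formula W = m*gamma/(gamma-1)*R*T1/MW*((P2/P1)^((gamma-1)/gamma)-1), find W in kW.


Isentropic work: W = m*(gamma/(gamma-1))*(R*T1/MW)*((P2/P1)^((gamma-1)/gamma) - 1)
T1 = 78 + 273.15 = 351.15 K
Pressure ratio = 33.4 / 8.5 = 3.92941
Exponent = (1.4 - 1)/1.4 = 0.285714
(P2/P1)^exp - 1 = 3.92941^0.285714 - 1 = 0.478453
W = 13.7 * 1.4 / 0.4 * 8.314 * 351.15 / 28 * 0.478453 = 2392

2392 kW


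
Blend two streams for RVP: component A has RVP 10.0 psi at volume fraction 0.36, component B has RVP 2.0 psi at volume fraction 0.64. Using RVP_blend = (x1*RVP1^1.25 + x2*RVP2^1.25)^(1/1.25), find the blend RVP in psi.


Chevron index: RVP_blend = (sum xi*RVPi^1.25)^(1/1.25)
RVP^1.25 terms: 0.36 * 10.0^1.25 + 0.64 * 2.0^1.25 = 7.92399
RVP_blend = 7.92399^(1/1.25) = 5.238

5.238 psi


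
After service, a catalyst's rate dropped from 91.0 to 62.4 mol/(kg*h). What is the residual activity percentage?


Activity (%) = (rate_used / rate_fresh) * 100
rate_used = 62.4, rate_fresh = 91.0
= (62.4 / 91.0) * 100
= 0.6857 * 100 = 68.57

68.57 %


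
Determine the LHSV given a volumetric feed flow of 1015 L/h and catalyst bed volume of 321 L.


LHSV = volumetric feed rate / catalyst volume
= 1015 L/h / 321 L
= 3.162 h^-1

3.162 h^-1


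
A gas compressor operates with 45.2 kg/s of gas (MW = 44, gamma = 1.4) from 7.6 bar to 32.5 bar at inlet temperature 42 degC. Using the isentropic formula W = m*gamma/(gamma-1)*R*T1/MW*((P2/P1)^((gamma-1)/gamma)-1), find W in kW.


Isentropic work: W = m*(gamma/(gamma-1))*(R*T1/MW)*((P2/P1)^((gamma-1)/gamma) - 1)
T1 = 42 + 273.15 = 315.15 K
Pressure ratio = 32.5 / 7.6 = 4.27632
Exponent = (1.4 - 1)/1.4 = 0.285714
(P2/P1)^exp - 1 = 4.27632^0.285714 - 1 = 0.514627
W = 45.2 * 1.4 / 0.4 * 8.314 * 315.15 / 44 * 0.514627 = 4848

4848 kW


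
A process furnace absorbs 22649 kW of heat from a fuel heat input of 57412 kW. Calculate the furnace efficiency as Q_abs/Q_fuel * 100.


Furnace efficiency = Q_absorbed / Q_fuel * 100
= 22649 / 57412 * 100 = 39.45

39.45 %


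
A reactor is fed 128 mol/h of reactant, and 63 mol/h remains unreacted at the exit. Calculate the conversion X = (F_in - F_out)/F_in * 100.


X = (F_in - F_out) / F_in * 100
Moles reacted = 128 - 63 = 65
X = 65 / 128 * 100
= 0.5078 * 100
= 50.78 %

50.78 %


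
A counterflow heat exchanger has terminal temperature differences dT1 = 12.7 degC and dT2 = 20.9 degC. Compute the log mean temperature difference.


LMTD = (dT1 - dT2) / ln(dT1/dT2)
= (12.7 - 20.9) / ln(12.7 / 20.9) = -8.2 / -0.498147 = 16.46

16.46 degC


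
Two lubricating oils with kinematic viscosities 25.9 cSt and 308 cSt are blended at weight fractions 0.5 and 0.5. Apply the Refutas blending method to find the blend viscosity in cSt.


Refutas method: VBN_i = 14.534*ln(ln(visc_i + 0.8)) + 10.975, blended linearly by mass fraction; since VBN is linear in VBI_i = ln(ln(visc_i + 0.8)) and the fractions sum to 1, blend VBI directly: visc = exp(exp(VBI_blend)) - 0.8
VBI_1 = ln(ln(25.9 + 0.8)) = 1.18926
VBI_2 = ln(ln(308 + 0.8)) = 1.74619
VBI_blend = 0.5 * 1.18926 + 0.5 * 1.74619 = 1.46772
visc_blend = exp(exp(1.46772)) - 0.8 = 75.86

75.86 cSt


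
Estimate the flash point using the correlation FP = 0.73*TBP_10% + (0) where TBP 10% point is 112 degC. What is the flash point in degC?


FP = 0.73 * 112 + (0) = 81.76

81.76 degC


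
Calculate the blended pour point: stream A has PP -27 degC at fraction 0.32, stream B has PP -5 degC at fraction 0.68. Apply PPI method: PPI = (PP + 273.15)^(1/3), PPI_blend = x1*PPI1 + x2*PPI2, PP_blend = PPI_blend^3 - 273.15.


PPI_1 = (-27 + 273.15)^(1/3) = 6.2671
PPI_2 = (-5 + 273.15)^(1/3) = 6.448508
PPI_blend = 0.32 * 6.2671 + 0.68 * 6.448508 = 6.390457
PP_blend = 6.390457^3 - 273.15 = 260.9731 - 273.15 = -12.18

-12.18 degC


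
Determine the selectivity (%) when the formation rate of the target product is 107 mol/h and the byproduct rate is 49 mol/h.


Selectivity = desired / (desired + undesired) * 100
Total products = 107 + 49 = 156 mol/h
S = 107 / 156 * 100
= 0.6859 * 100
= 68.59 %

68.59 %


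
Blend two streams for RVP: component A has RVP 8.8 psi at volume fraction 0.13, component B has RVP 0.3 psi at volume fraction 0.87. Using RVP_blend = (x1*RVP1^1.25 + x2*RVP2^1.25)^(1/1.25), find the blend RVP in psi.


Chevron index: RVP_blend = (sum xi*RVPi^1.25)^(1/1.25)
RVP^1.25 terms: 0.13 * 8.8^1.25 + 0.87 * 0.3^1.25 = 2.16353
RVP_blend = 2.16353^(1/1.25) = 1.854

1.854 psi


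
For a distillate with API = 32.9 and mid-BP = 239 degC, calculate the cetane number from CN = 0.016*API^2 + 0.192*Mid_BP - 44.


CN = 0.016 * 32.9^2 + 0.192 * 239 - 44
CN = 17.31856 + 45.888 - 44 = 19.20656

19.20656


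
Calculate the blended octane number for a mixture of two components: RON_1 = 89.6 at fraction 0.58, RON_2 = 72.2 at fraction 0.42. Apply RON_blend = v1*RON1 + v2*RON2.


Linear blending: RON_blend = sum(vi * RONi)
Contribution 1: 0.58 * 89.6 = 51.968
Contribution 2: 0.42 * 72.2 = 30.324
RON_blend = 51.968 + 30.324 = 82.292

82.292


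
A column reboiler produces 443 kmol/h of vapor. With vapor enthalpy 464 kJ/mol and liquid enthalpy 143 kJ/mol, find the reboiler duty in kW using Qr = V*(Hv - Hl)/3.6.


Qr = 443 * (464 - 143) / 3.6 = 443 * 321 / 3.6 = 39500

39500 kW


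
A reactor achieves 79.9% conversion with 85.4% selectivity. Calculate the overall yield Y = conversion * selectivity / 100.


Overall yield = conversion (%) * selectivity (%) / 100
Conversion = 79.9%, Selectivity = 85.4%
Y = 79.9 * 85.4 / 100
= 68.2346 %

68.2346 %


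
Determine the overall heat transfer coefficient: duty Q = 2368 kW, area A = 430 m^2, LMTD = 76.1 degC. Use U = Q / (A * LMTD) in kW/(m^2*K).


From Q = U*A*LMTD, U = Q / (A * LMTD)
U = 2368 / (430 * 76.1) = 2368 / 32723 = 0.07237

0.07237 kW/(m^2*K)


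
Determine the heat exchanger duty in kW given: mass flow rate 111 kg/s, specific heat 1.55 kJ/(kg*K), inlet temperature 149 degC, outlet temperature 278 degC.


Q = m_dot * cp * delta_T
delta_T = 278 - 149 = 129 K
Q = 111 * 1.55 * 129
= 172.05 * 129
= 22194.45 kW

22194.45 kW


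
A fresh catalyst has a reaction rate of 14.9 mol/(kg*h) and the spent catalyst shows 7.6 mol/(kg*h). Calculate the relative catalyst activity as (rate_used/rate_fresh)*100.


Activity (%) = (rate_used / rate_fresh) * 100
rate_used = 7.6, rate_fresh = 14.9
= (7.6 / 14.9) * 100
= 0.5101 * 100 = 51.01

51.01 %


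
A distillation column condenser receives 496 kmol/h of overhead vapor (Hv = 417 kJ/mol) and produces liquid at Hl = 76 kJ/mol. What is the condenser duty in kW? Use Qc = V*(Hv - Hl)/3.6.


Qc = 496 * (417 - 76) / 3.6 = 496 * 341 / 3.6 = 46980

46980 kW


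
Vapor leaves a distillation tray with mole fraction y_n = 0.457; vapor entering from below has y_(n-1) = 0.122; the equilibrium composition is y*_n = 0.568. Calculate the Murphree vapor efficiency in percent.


Murphree vapor efficiency: EMV = (y_n - y_(n-1)) / (y*_n - y_(n-1)) * 100
EMV = (0.457 - 0.122) / (0.568 - 0.122) * 100 = 0.335 / 0.446 * 100 = 75.11

75.11 %


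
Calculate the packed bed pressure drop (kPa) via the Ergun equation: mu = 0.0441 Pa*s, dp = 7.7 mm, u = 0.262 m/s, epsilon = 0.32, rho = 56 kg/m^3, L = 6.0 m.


dp = 7.7 mm = 0.0077 m
Viscous term = 150*0.0441*0.262*(1-0.32)^2 / (0.0077^2*0.32^3) = 412494
Inertial term = 1.75*56*0.262^2*(1-0.32) / (0.0077*0.32^3) = 18130
dP/L = 412494 + 18130 = 430624 Pa/m
dP = 430624 * 6.0 / 1000 = 2584 kPa

2584 kPa


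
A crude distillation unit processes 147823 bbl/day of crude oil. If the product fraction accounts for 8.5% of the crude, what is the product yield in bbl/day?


Crude throughput = 147823 bbl/day
Fraction yield = 8.5%
yield = throughput * fraction / 100
yield = 147823 * 8.5 / 100 = 12564.955

12564.955 bbl/day


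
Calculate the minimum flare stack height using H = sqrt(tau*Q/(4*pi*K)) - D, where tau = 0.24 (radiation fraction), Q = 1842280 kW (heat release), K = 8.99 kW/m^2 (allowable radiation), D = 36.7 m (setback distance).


tau*Q/(4*pi*K) = 0.24 * 1842280 / (4 * pi * 8.99) = 3913.79
sqrt(3913.79) = 62.5603
H = 62.5603 - 36.7 = 25.86

25.86 m


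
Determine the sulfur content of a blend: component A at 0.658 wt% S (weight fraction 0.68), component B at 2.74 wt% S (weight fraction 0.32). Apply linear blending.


Linear sulfur blending: S_blend = x1*S1 + x2*S2
Contribution 1: 0.68 * 0.658 = 0.44744 wt%
Contribution 2: 0.32 * 2.74 = 0.8768 wt%
S_blend = 0.44744 + 0.8768 = 1.32424

1.32424 wt%


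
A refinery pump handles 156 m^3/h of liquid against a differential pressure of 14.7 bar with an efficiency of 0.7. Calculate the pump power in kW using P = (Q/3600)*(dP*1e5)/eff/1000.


Q = 156 / 3600 = 0.0433333 m^3/s
P = 0.0433333 * (14.7 * 1e5) / 0.7 / 1000 = 91.00

91.00 kW


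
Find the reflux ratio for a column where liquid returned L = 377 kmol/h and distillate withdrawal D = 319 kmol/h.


Reflux ratio definition: R = L / D (liquid returned / distillate withdrawn)
L = 377 kmol/h, D = 319 kmol/h
R = 377 / 319 = 1.182

1.182


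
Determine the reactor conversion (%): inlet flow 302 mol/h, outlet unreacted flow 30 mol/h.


X = (F_in - F_out) / F_in * 100
Moles reacted = 302 - 30 = 272
X = 272 / 302 * 100
= 0.9007 * 100
= 90.07 %

90.07 %


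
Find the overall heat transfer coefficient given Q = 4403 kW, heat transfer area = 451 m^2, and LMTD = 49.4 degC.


From Q = U*A*LMTD, U = Q / (A * LMTD)
U = 4403 / (451 * 49.4) = 4403 / 22279.4 = 0.1976

0.1976 kW/(m^2*K)


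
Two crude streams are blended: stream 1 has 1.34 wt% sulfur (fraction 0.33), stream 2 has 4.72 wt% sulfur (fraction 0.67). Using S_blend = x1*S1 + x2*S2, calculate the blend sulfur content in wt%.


Linear sulfur blending: S_blend = x1*S1 + x2*S2
Contribution 1: 0.33 * 1.34 = 0.4422 wt%
Contribution 2: 0.67 * 4.72 = 3.1624 wt%
S_blend = 0.4422 + 3.1624 = 3.6046

3.6046 wt%


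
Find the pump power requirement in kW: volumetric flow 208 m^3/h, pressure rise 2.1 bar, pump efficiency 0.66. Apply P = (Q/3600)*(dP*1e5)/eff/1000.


Q = 208 / 3600 = 0.0577778 m^3/s
P = 0.0577778 * (2.1 * 1e5) / 0.66 / 1000 = 18.38

18.38 kW


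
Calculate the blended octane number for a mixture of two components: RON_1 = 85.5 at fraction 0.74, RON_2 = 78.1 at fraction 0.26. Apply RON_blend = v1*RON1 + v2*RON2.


Linear blending: RON_blend = sum(vi * RONi)
Contribution 1: 0.74 * 85.5 = 63.27
Contribution 2: 0.26 * 78.1 = 20.306
RON_blend = 63.27 + 20.306 = 83.576

83.576


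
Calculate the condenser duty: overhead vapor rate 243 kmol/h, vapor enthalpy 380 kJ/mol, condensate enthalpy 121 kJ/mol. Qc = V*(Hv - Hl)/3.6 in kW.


Qc = 243 * (380 - 121) / 3.6 = 243 * 259 / 3.6 = 17480

17480 kW


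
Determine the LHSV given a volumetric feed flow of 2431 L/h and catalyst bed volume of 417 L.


LHSV = volumetric feed rate / catalyst volume
= 2431 L/h / 417 L
= 5.830 h^-1

5.830 h^-1


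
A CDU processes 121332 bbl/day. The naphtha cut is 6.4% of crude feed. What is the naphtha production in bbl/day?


Crude throughput = 121332 bbl/day
Fraction yield = 6.4%
yield = throughput * fraction / 100
yield = 121332 * 6.4 / 100 = 7765.248

7765.248 bbl/day


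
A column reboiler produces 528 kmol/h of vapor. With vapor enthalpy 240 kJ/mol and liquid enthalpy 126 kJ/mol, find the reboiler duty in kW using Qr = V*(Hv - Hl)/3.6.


Qr = 528 * (240 - 126) / 3.6 = 528 * 114 / 3.6 = 16720

16720 kW


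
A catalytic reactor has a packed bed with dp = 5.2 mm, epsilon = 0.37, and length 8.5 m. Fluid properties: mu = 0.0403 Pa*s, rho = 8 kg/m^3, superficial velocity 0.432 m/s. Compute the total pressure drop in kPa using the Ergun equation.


dp = 5.2 mm = 0.0052 m
Viscous term = 150*0.0403*0.432*(1-0.37)^2 / (0.0052^2*0.37^3) = 756745
Inertial term = 1.75*8*0.432^2*(1-0.37) / (0.0052*0.37^3) = 6249.25
dP/L = 756745 + 6249.25 = 762994 Pa/m
dP = 762994 * 8.5 / 1000 = 6485 kPa

6485 kPa
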